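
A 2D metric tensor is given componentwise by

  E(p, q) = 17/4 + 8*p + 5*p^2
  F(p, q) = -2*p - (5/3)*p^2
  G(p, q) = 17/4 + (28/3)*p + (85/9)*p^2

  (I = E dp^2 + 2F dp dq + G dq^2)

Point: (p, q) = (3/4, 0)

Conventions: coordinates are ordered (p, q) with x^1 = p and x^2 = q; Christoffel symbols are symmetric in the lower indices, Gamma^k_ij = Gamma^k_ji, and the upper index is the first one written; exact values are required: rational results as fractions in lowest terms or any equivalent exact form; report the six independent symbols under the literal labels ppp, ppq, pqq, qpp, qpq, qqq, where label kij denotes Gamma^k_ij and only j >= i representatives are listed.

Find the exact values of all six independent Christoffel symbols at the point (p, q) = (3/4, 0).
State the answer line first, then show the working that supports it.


Answer: Gamma_ppp = 7513/13466, Gamma_ppq = 1833/13466, Gamma_pqq = -12455/13466, Gamma_qpp = -2553/13466, Gamma_qpq = 9823/13466, Gamma_qqq = -1833/13466

E = 209/16, F = -39/16, G = 265/16 at the point
E_p = 31/2, E_q = 0, F_p = -9/2, F_q = 0, G_p = 47/2, G_q = 0
EG - F^2 = 6733/32;  g^inv = (32/6733) * [[265/16, 39/16], [39/16, 209/16]]
first-kind symbols [ij,l] = (1/2)(d_i g_jl + d_j g_il - d_l g_ij): [pp,p] = E_p/2 = 31/4, [pp,q] = F_p - E_q/2 = -9/2, [pq,p] = E_q/2 = 0, [pq,q] = G_p/2 = 47/4, [qq,p] = F_q - G_p/2 = -47/4, [qq,q] = G_q/2 = 0
Gamma^p_ij = (G*[ij,p] - F*[ij,q])/(EG - F^2), Gamma^q_ij = (E*[ij,q] - F*[ij,p])/(EG - F^2)


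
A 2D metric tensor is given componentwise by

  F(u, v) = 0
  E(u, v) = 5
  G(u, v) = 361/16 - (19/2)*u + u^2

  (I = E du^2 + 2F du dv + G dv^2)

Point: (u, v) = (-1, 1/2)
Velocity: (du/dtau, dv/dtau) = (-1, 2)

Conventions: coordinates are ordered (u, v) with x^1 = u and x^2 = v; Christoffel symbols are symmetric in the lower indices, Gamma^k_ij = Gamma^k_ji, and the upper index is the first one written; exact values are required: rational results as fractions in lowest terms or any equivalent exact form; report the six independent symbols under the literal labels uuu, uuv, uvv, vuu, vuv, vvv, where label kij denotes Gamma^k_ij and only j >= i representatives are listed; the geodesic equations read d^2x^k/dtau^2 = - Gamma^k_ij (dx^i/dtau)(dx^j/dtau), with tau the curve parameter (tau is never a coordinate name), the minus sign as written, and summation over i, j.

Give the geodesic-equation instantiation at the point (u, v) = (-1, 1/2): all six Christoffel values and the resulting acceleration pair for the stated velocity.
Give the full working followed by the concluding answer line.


E = 5, F = 0, G = 529/16 at the point
E_u = 0, E_v = 0, F_u = 0, F_v = 0, G_u = -23/2, G_v = 0
EG - F^2 = 2645/16;  g^inv = (16/2645) * [[529/16, 0], [0, 5]]
first-kind symbols [ij,l] = (1/2)(d_i g_jl + d_j g_il - d_l g_ij): [uu,u] = E_u/2 = 0, [uu,v] = F_u - E_v/2 = 0, [uv,u] = E_v/2 = 0, [uv,v] = G_u/2 = -23/4, [vv,u] = F_v - G_u/2 = 23/4, [vv,v] = G_v/2 = 0
Gamma^u_ij = (G*[ij,u] - F*[ij,v])/(EG - F^2), Gamma^v_ij = (E*[ij,v] - F*[ij,u])/(EG - F^2)
Gamma_uuu = 0, Gamma_uuv = 0, Gamma_uvv = 23/20, Gamma_vuu = 0, Gamma_vuv = -4/23, Gamma_vvv = 0
d^2u/dtau^2 = -(Gamma_uuu*(-1)^2 + 2*Gamma_uuv*(-1)*(2) + Gamma_uvv*(2)^2) = -23/5
d^2v/dtau^2 = -(Gamma_vuu*(-1)^2 + 2*Gamma_vuv*(-1)*(2) + Gamma_vvv*(2)^2) = -16/23

Answer: Gamma_uuu = 0, Gamma_uuv = 0, Gamma_uvv = 23/20, Gamma_vuu = 0, Gamma_vuv = -4/23, Gamma_vvv = 0; accelerations (d^2u/dtau^2, d^2v/dtau^2) = (-23/5, -16/23)


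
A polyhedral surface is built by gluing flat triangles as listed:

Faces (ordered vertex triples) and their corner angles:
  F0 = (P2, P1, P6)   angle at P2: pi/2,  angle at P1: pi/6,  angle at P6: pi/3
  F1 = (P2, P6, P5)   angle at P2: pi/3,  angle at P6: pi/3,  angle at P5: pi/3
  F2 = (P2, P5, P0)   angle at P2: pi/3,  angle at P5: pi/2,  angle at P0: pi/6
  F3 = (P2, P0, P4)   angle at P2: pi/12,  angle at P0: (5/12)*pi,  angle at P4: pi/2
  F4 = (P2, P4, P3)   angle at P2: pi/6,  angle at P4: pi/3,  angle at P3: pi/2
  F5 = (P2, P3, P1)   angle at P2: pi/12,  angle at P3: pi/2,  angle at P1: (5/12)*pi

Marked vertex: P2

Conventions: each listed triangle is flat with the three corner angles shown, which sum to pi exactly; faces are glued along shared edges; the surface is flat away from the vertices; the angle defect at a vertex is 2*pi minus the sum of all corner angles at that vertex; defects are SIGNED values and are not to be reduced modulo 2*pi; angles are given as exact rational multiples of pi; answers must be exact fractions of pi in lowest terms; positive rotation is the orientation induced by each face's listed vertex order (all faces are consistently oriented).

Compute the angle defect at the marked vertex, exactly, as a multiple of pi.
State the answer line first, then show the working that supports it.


Answer: defect(P2) = pi/2

Sum of corner angles at P2: (3/2)*pi
defect = 2*pi - (3/2)*pi


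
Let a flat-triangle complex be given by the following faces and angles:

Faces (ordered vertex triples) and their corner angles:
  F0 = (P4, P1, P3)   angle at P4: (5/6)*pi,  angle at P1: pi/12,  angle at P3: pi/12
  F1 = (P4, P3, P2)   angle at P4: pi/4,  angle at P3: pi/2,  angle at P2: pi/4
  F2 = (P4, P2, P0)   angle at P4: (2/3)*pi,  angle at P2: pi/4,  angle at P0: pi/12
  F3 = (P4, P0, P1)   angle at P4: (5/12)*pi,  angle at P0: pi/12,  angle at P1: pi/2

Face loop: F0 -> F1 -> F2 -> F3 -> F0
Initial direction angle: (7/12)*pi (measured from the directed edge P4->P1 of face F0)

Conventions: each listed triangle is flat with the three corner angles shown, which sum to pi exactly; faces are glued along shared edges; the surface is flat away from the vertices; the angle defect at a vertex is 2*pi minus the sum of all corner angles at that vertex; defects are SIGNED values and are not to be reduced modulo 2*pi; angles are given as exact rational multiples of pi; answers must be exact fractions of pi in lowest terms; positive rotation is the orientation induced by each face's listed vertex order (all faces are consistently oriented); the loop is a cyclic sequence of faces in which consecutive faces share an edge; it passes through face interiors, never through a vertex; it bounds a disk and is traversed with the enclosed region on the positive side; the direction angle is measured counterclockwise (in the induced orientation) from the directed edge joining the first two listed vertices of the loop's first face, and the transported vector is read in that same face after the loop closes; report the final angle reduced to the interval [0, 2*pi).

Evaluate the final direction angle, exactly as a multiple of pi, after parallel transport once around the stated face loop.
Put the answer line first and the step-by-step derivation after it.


Answer: final direction angle = (5/12)*pi

enclosed vertex P4: corner angles sum to (13/6)*pi, defect = 2*pi - (13/6)*pi = -pi/6
summing the enclosed defects onto the initial angle, mod 2*pi in the induced orientation:
final angle = (7/12)*pi - pi/6 = (5/12)*pi (mod 2*pi)


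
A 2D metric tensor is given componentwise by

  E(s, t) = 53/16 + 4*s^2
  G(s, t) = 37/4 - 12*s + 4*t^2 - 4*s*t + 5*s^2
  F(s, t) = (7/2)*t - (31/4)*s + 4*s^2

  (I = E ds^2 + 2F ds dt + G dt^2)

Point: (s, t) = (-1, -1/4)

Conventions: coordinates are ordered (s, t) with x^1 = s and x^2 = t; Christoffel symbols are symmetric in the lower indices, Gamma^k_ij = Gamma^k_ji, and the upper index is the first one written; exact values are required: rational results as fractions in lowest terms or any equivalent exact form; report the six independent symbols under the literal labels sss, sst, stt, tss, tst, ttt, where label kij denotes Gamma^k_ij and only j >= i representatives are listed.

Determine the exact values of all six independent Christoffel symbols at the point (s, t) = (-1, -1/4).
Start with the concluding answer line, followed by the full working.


Answer: Gamma_sss = 1478/1455, Gamma_sst = 812/485, Gamma_stt = 7384/1455, Gamma_tss = -1529/1455, Gamma_tst = -546/485, Gamma_ttt = -3092/1455

E = 117/16, F = 87/8, G = 51/2 at the point
E_s = -8, E_t = 0, F_s = -63/4, F_t = 7/2, G_s = -21, G_t = 2
EG - F^2 = 4365/64;  g^inv = (64/4365) * [[51/2, -87/8], [-87/8, 117/16]]
first-kind symbols [ij,l] = (1/2)(d_i g_jl + d_j g_il - d_l g_ij): [ss,s] = E_s/2 = -4, [ss,t] = F_s - E_t/2 = -63/4, [st,s] = E_t/2 = 0, [st,t] = G_s/2 = -21/2, [tt,s] = F_t - G_s/2 = 14, [tt,t] = G_t/2 = 1
Gamma^s_ij = (G*[ij,s] - F*[ij,t])/(EG - F^2), Gamma^t_ij = (E*[ij,t] - F*[ij,s])/(EG - F^2)


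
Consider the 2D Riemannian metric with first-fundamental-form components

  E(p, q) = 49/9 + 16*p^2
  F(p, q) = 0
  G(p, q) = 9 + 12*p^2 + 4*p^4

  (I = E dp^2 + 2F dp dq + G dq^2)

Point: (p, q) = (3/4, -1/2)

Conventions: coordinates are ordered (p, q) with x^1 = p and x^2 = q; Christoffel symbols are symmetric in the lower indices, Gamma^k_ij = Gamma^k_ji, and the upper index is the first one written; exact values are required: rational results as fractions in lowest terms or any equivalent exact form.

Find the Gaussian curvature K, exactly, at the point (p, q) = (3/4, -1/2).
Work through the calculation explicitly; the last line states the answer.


E = 130/9, F = 0, G = 1089/64, EG - F^2 = 7865/32 at the point
E_p = 24, E_q = 0, F_p = 0, F_q = 0, G_p = 99/4, G_q = 0
E_qq = 0, F_pq = 0, G_pp = 51
Apply the Brioschi formula K = (det M1 - det M2)/(EG - F^2)^2 over the derivative matrices of E, F, G.
M1 = [[-E_qq/2 + F_pq - G_pp/2, E_p/2, F_p - E_q/2], [F_q - G_p/2, E, F], [G_q/2, F, G]] = [[-51/2, 12, 0], [-99/8, 130/9, 0], [0, 0, 1089/64]]; det M1 = -478797/128
M2 = [[0, E_q/2, G_p/2], [E_q/2, E, F], [G_p/2, F, G]] = [[0, 0, 99/8], [0, 130/9, 0], [99/8, 0, 1089/64]]; det M2 = -70785/32
det M1 - det M2 = -195657/128; K = -195657/128 / (7865/32)^2 = -1176/46475

Answer: K = -1176/46475


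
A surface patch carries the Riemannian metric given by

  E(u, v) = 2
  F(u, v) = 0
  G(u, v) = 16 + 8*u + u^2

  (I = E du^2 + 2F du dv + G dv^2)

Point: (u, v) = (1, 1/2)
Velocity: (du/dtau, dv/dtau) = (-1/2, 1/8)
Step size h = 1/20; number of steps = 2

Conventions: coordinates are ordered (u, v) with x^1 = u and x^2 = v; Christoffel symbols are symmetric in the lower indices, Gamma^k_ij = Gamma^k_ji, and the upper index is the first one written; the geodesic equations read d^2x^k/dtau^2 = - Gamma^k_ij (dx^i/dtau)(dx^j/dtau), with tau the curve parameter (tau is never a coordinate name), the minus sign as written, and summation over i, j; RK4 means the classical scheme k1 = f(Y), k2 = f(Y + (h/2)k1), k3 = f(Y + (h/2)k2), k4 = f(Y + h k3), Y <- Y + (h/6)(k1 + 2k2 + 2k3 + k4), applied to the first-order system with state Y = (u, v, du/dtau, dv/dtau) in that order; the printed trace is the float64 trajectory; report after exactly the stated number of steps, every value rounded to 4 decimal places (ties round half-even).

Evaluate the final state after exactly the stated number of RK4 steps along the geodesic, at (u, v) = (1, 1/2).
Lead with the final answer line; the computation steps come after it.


Answer: u = 0.9502, v = 0.5126, du/dtau = -0.4960, dv/dtau = 0.1275

f(Y) = (du/dtau, dv/dtau, -Gamma^u_ij Y'^i Y'^j, -Gamma^v_ij Y'^i Y'^j) with the Gammas evaluated at the stage position; h = 0.050000; intermediate values shown to 6 dp
step 0: u = 1.0000, v = 0.5000, du/dtau = -0.5000, dv/dtau = 0.1250
step 1:
  k1: at (u, v) = (1.000000, 0.500000), (du/dtau, dv/dtau) = (-0.500000, 0.125000); Gamma_uuu = 0.000000, Gamma_uuv = 0.000000, Gamma_uvv = -2.500000, Gamma_vuu = 0.000000, Gamma_vuv = 0.200000, Gamma_vvv = 0.000000; k1 = (-0.500000, 0.125000, 0.039062, 0.025000)
  k2: at (u, v) = (0.987500, 0.503125), (du/dtau, dv/dtau) = (-0.499023, 0.125625); Gamma_uuu = 0.000000, Gamma_uuv = 0.000000, Gamma_uvv = -2.493750, Gamma_vuu = 0.000000, Gamma_vuv = 0.200501, Gamma_vvv = 0.000000; k2 = (-0.499023, 0.125625, 0.039355, 0.025139)
  k3: at (u, v) = (0.987524, 0.503141), (du/dtau, dv/dtau) = (-0.499016, 0.125628); Gamma_uuu = 0.000000, Gamma_uuv = 0.000000, Gamma_uvv = -2.493762, Gamma_vuu = 0.000000, Gamma_vuv = 0.200500, Gamma_vvv = 0.000000; k3 = (-0.499016, 0.125628, 0.039358, 0.025139)
  k4: at (u, v) = (0.975049, 0.506281), (du/dtau, dv/dtau) = (-0.498032, 0.126257); Gamma_uuu = 0.000000, Gamma_uuv = 0.000000, Gamma_uvv = -2.487525, Gamma_vuu = 0.000000, Gamma_vuv = 0.201003, Gamma_vvv = 0.000000; k4 = (-0.498032, 0.126257, 0.039653, 0.025278)
  Y <- Y + (h/6)(k1 + 2k2 + 2k3 + k4): u = 0.9750, v = 0.5063, du/dtau = -0.4980, dv/dtau = 0.1263
step 2:
  k1: at (u, v) = (0.975049, 0.506281), (du/dtau, dv/dtau) = (-0.498032, 0.126257); Gamma_uuu = 0.000000, Gamma_uuv = 0.000000, Gamma_uvv = -2.487525, Gamma_vuu = 0.000000, Gamma_vuv = 0.201003, Gamma_vvv = 0.000000; k1 = (-0.498032, 0.126257, 0.039653, 0.025278)
  k2: at (u, v) = (0.962598, 0.509438), (du/dtau, dv/dtau) = (-0.497041, 0.126889); Gamma_uuu = 0.000000, Gamma_uuv = 0.000000, Gamma_uvv = -2.481299, Gamma_vuu = 0.000000, Gamma_vuv = 0.201507, Gamma_vvv = 0.000000; k2 = (-0.497041, 0.126889, 0.039951, 0.025418)
  k3: at (u, v) = (0.962623, 0.509454), (du/dtau, dv/dtau) = (-0.497033, 0.126892); Gamma_uuu = 0.000000, Gamma_uuv = 0.000000, Gamma_uvv = -2.481312, Gamma_vuu = 0.000000, Gamma_vuv = 0.201506, Gamma_vvv = 0.000000; k3 = (-0.497033, 0.126892, 0.039953, 0.025418)
  k4: at (u, v) = (0.950197, 0.512626), (du/dtau, dv/dtau) = (-0.496034, 0.127528); Gamma_uuu = 0.000000, Gamma_uuv = 0.000000, Gamma_uvv = -2.475099, Gamma_vuu = 0.000000, Gamma_vuv = 0.202012, Gamma_vvv = 0.000000; k4 = (-0.496034, 0.127528, 0.040253, 0.025558)
  Y <- Y + (h/6)(k1 + 2k2 + 2k3 + k4): u = 0.9502, v = 0.5126, du/dtau = -0.4960, dv/dtau = 0.1275


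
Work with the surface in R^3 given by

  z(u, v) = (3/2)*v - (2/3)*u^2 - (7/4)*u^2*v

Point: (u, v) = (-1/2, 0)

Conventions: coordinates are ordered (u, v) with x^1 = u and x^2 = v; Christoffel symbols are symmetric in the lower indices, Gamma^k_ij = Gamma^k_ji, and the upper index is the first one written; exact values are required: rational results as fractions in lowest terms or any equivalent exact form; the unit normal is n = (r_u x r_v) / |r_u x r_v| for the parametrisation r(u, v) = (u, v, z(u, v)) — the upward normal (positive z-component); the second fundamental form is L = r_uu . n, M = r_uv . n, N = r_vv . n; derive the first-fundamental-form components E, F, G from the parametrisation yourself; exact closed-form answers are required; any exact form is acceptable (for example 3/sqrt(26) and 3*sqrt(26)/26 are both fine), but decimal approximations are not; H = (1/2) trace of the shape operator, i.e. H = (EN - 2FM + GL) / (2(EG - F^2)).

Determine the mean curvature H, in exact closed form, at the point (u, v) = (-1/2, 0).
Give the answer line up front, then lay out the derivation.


Answer: H = -294048/456533

z_u = 2/3, z_v = 17/16, z_uu = -4/3, z_uv = 7/4, z_vv = 0
E = 13/9, F = 17/24, G = 545/256; answer radicand W^2 = 5929/2304
unnormalised second-form numerators: l = -4/3, m = 7/4, n = 0; L = l/sqrt(5929/2304), and similarly M = m/sqrt(W^2), N = n/sqrt(W^2)
H = (E*n - 2*F*m + G*l) / (2*(EG - F^2)*sqrt(W^2)); E*n - 2*F*m + G*l = -1021/192, EG - F^2 = 5929/2304, so H = (-6126/5929)/sqrt(5929/2304)


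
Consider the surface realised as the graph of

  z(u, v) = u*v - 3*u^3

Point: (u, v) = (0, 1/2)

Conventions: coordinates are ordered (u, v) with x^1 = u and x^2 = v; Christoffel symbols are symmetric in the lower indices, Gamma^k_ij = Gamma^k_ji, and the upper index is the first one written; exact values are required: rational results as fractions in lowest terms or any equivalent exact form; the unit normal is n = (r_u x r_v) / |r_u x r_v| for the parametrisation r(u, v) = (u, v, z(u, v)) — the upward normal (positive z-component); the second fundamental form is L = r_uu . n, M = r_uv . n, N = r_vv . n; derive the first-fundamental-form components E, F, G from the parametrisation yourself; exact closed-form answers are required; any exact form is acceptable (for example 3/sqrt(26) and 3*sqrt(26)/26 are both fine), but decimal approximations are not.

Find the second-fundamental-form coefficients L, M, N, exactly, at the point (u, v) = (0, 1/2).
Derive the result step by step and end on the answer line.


z_u = 1/2, z_v = 0, z_uu = 0, z_uv = 1, z_vv = 0
E = 5/4, F = 0, G = 1; answer radicand W^2 = 5/4
unnormalised second-form numerators: l = 0, m = 1, n = 0; L = l/sqrt(5/4), and similarly M = m/sqrt(W^2), N = n/sqrt(W^2)

Answer: L = 0, M = 2*sqrt(5)/5, N = 0


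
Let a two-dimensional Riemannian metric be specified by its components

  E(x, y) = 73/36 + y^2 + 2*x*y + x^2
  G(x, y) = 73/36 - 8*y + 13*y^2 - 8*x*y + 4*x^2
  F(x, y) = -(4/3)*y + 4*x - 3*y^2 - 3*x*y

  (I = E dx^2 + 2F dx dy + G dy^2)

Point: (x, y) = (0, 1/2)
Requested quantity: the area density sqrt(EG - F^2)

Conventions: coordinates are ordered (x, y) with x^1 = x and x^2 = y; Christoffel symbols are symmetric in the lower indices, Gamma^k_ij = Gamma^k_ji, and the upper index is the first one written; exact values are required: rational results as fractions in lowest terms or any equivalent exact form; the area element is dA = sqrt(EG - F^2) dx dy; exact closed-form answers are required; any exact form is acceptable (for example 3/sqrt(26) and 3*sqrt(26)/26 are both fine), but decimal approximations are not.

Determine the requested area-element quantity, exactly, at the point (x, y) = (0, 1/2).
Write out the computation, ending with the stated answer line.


E = 41/18, F = -17/12, G = 23/18; EG - F^2 = 1171/1296

Answer: sqrt(EG - F^2) = sqrt(1171)/36


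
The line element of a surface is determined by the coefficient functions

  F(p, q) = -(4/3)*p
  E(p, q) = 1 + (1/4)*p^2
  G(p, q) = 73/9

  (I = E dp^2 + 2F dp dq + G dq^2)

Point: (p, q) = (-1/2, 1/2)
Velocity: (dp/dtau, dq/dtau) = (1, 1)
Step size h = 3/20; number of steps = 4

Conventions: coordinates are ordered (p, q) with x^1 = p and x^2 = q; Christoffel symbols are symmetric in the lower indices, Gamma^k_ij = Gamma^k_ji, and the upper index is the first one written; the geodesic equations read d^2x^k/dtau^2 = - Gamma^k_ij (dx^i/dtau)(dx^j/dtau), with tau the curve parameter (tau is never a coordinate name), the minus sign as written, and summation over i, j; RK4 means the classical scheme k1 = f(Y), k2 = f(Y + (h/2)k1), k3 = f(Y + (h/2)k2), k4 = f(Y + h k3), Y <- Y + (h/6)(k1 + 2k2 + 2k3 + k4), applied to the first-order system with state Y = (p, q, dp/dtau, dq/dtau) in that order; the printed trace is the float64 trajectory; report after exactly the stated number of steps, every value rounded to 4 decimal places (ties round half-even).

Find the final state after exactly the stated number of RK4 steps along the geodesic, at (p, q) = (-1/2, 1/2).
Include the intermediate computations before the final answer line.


f(Y) = (dp/dtau, dq/dtau, -Gamma^p_ij Y'^i Y'^j, -Gamma^q_ij Y'^i Y'^j) with the Gammas evaluated at the stage position; h = 0.150000; intermediate values shown to 6 dp
step 0: p = -0.5000, q = 0.5000, dp/dtau = 1.0000, dq/dtau = 1.0000
step 1:
  k1: at (p, q) = (-0.500000, 0.500000), (dp/dtau, dq/dtau) = (1.000000, 1.000000); Gamma_ppp = -0.015293, Gamma_ppq = 0.000000, Gamma_pqq = 0.000000, Gamma_qpp = -0.163127, Gamma_qpq = 0.000000, Gamma_qqq = 0.000000; k1 = (1.000000, 1.000000, 0.015293, 0.163127)
  k2: at (p, q) = (-0.425000, 0.575000), (dp/dtau, dq/dtau) = (1.001147, 1.012234); Gamma_ppp = -0.013027, Gamma_ppq = 0.000000, Gamma_pqq = 0.000000, Gamma_qpp = -0.163473, Gamma_qpq = 0.000000, Gamma_qqq = 0.000000; k2 = (1.001147, 1.012234, 0.013057, 0.163849)
  k3: at (p, q) = (-0.424914, 0.575918), (dp/dtau, dq/dtau) = (1.000979, 1.012289); Gamma_ppp = -0.013024, Gamma_ppq = 0.000000, Gamma_pqq = 0.000000, Gamma_qpp = -0.163474, Gamma_qpq = 0.000000, Gamma_qqq = 0.000000; k3 = (1.000979, 1.012289, 0.013050, 0.163794)
  k4: at (p, q) = (-0.349853, 0.651843), (dp/dtau, dq/dtau) = (1.001957, 1.024569); Gamma_ppp = -0.010743, Gamma_ppq = 0.000000, Gamma_pqq = 0.000000, Gamma_qpp = -0.163766, Gamma_qpq = 0.000000, Gamma_qqq = 0.000000; k4 = (1.001957, 1.024569, 0.010785, 0.164408)
  Y <- Y + (h/6)(k1 + 2k2 + 2k3 + k4): p = -0.3498, q = 0.6518, dp/dtau = 1.0020, dq/dtau = 1.0246
step 2:
  k1: at (p, q) = (-0.349845, 0.651840), (dp/dtau, dq/dtau) = (1.001957, 1.024570); Gamma_ppp = -0.010742, Gamma_ppq = 0.000000, Gamma_pqq = 0.000000, Gamma_qpp = -0.163766, Gamma_qpq = 0.000000, Gamma_qqq = 0.000000; k1 = (1.001957, 1.024570, 0.010784, 0.164407)
  k2: at (p, q) = (-0.274698, 0.728683), (dp/dtau, dq/dtau) = (1.002766, 1.036901); Gamma_ppp = -0.008447, Gamma_ppq = 0.000000, Gamma_pqq = 0.000000, Gamma_qpp = -0.164002, Gamma_qpq = 0.000000, Gamma_qqq = 0.000000; k2 = (1.002766, 1.036901, 0.008494, 0.164911)
  k3: at (p, q) = (-0.274637, 0.729608), (dp/dtau, dq/dtau) = (1.002594, 1.036939); Gamma_ppp = -0.008445, Gamma_ppq = 0.000000, Gamma_pqq = 0.000000, Gamma_qpp = -0.164002, Gamma_qpq = 0.000000, Gamma_qqq = 0.000000; k3 = (1.002594, 1.036939, 0.008489, 0.164854)
  k4: at (p, q) = (-0.199456, 0.807381), (dp/dtau, dq/dtau) = (1.003231, 1.049299); Gamma_ppp = -0.006140, Gamma_ppq = 0.000000, Gamma_pqq = 0.000000, Gamma_qpp = -0.164182, Gamma_qpq = 0.000000, Gamma_qqq = 0.000000; k4 = (1.003231, 1.049299, 0.006180, 0.165245)
  Y <- Y + (h/6)(k1 + 2k2 + 2k3 + k4): p = -0.1994, q = 0.8074, dp/dtau = 1.0032, dq/dtau = 1.0493
step 3:
  k1: at (p, q) = (-0.199447, 0.807379), (dp/dtau, dq/dtau) = (1.003231, 1.049300); Gamma_ppp = -0.006140, Gamma_ppq = 0.000000, Gamma_pqq = 0.000000, Gamma_qpp = -0.164182, Gamma_qpq = 0.000000, Gamma_qqq = 0.000000; k1 = (1.003231, 1.049300, 0.006180, 0.165245)
  k2: at (p, q) = (-0.124205, 0.886077), (dp/dtau, dq/dtau) = (1.003694, 1.061693); Gamma_ppp = -0.003826, Gamma_ppq = 0.000000, Gamma_pqq = 0.000000, Gamma_qpp = -0.164305, Gamma_qpq = 0.000000, Gamma_qqq = 0.000000; k2 = (1.003694, 1.061693, 0.003855, 0.165522)
  k3: at (p, q) = (-0.124170, 0.887006), (dp/dtau, dq/dtau) = (1.003520, 1.061714); Gamma_ppp = -0.003825, Gamma_ppq = 0.000000, Gamma_pqq = 0.000000, Gamma_qpp = -0.164305, Gamma_qpq = 0.000000, Gamma_qqq = 0.000000; k3 = (1.003520, 1.061714, 0.003852, 0.165464)
  k4: at (p, q) = (-0.048919, 0.966636), (dp/dtau, dq/dtau) = (1.003808, 1.074120); Gamma_ppp = -0.001508, Gamma_ppq = 0.000000, Gamma_pqq = 0.000000, Gamma_qpp = -0.164371, Gamma_qpq = 0.000000, Gamma_qqq = 0.000000; k4 = (1.003808, 1.074120, 0.001519, 0.165626)
  Y <- Y + (h/6)(k1 + 2k2 + 2k3 + k4): p = -0.0489, q = 0.9666, dp/dtau = 1.0038, dq/dtau = 1.0741
step 4:
  k1: at (p, q) = (-0.048910, 0.966635), (dp/dtau, dq/dtau) = (1.003808, 1.074121); Gamma_ppp = -0.001507, Gamma_ppq = 0.000000, Gamma_pqq = 0.000000, Gamma_qpp = -0.164371, Gamma_qpq = 0.000000, Gamma_qqq = 0.000000; k1 = (1.003808, 1.074121, 0.001519, 0.165626)
  k2: at (p, q) = (0.026375, 1.047194), (dp/dtau, dq/dtau) = (1.003922, 1.086543); Gamma_ppp = 0.000813, Gamma_ppq = 0.000000, Gamma_pqq = 0.000000, Gamma_qpp = -0.164380, Gamma_qpq = 0.000000, Gamma_qqq = 0.000000; k2 = (1.003922, 1.086543, -0.000819, 0.165672)
  k3: at (p, q) = (0.026384, 1.048126), (dp/dtau, dq/dtau) = (1.003747, 1.086547); Gamma_ppp = 0.000813, Gamma_ppq = 0.000000, Gamma_pqq = 0.000000, Gamma_qpp = -0.164380, Gamma_qpq = 0.000000, Gamma_qqq = 0.000000; k3 = (1.003747, 1.086547, -0.000819, 0.165614)
  k4: at (p, q) = (0.101652, 1.129617), (dp/dtau, dq/dtau) = (1.003685, 1.098963); Gamma_ppp = 0.003132, Gamma_ppq = 0.000000, Gamma_pqq = 0.000000, Gamma_qpp = -0.164331, Gamma_qpq = 0.000000, Gamma_qqq = 0.000000; k4 = (1.003685, 1.098963, -0.003155, 0.165545)
  Y <- Y + (h/6)(k1 + 2k2 + 2k3 + k4): p = 0.1017, q = 1.1296, dp/dtau = 1.0037, dq/dtau = 1.0990

Answer: p = 0.1017, q = 1.1296, dp/dtau = 1.0037, dq/dtau = 1.0990


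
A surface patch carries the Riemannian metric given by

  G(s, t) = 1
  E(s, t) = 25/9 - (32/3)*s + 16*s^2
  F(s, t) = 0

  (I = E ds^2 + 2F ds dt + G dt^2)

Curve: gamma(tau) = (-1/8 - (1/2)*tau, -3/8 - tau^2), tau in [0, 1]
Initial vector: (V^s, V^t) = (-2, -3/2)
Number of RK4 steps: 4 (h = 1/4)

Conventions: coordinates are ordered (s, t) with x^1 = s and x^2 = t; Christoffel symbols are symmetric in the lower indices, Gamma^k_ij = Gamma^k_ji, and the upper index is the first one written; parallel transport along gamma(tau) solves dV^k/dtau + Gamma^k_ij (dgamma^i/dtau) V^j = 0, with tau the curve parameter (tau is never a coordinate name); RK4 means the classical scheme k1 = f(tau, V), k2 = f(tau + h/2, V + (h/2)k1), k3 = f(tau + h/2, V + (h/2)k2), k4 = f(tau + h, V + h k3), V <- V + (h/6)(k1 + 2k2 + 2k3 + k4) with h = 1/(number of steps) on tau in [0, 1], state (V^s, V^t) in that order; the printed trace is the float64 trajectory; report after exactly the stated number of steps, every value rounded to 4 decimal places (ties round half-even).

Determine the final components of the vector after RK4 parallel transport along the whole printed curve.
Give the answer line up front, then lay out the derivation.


Answer: V^s = -1.0543, V^t = -1.5000

gamma'(tau) = (-1/2, -2*tau); f(tau, V)^k = -Gamma^k_ij(gamma(tau)) gamma'^i(tau) V^j; h = 1/4; intermediate values shown to 6 dp
curve data and Christoffel symbols at the stage parameters:
  tau = 0.000000: gamma = (-0.125000, -0.375000), gamma' = (-0.500000, 0.000000); Gamma_sss = -1.681529, Gamma_sst = 0.000000, Gamma_stt = 0.000000, Gamma_tss = 0.000000, Gamma_tst = 0.000000, Gamma_ttt = 0.000000
  tau = 0.125000: gamma = (-0.187500, -0.390625), gamma' = (-0.500000, -0.250000); Gamma_sss = -1.560468, Gamma_sst = 0.000000, Gamma_stt = 0.000000, Gamma_tss = 0.000000, Gamma_tst = 0.000000, Gamma_ttt = 0.000000
  tau = 0.250000: gamma = (-0.250000, -0.437500), gamma' = (-0.500000, -0.500000); Gamma_sss = -1.448276, Gamma_sst = 0.000000, Gamma_stt = 0.000000, Gamma_tss = 0.000000, Gamma_tst = 0.000000, Gamma_ttt = 0.000000
  tau = 0.375000: gamma = (-0.312500, -0.515625), gamma' = (-0.500000, -0.750000); Gamma_sss = -1.346606, Gamma_sst = 0.000000, Gamma_stt = 0.000000, Gamma_tss = 0.000000, Gamma_tst = 0.000000, Gamma_ttt = 0.000000
  tau = 0.500000: gamma = (-0.375000, -0.625000), gamma' = (-0.500000, -1.000000); Gamma_sss = -1.255385, Gamma_sst = 0.000000, Gamma_stt = 0.000000, Gamma_tss = 0.000000, Gamma_tst = 0.000000, Gamma_ttt = 0.000000
  tau = 0.625000: gamma = (-0.437500, -0.765625), gamma' = (-0.500000, -1.250000); Gamma_sss = -1.173827, Gamma_sst = 0.000000, Gamma_stt = 0.000000, Gamma_tss = 0.000000, Gamma_tst = 0.000000, Gamma_ttt = 0.000000
  tau = 0.750000: gamma = (-0.500000, -0.937500), gamma' = (-0.500000, -1.500000); Gamma_sss = -1.100917, Gamma_sst = 0.000000, Gamma_stt = 0.000000, Gamma_tss = 0.000000, Gamma_tst = 0.000000, Gamma_ttt = 0.000000
  tau = 0.875000: gamma = (-0.562500, -1.140625), gamma' = (-0.500000, -1.750000); Gamma_sss = -1.035625, Gamma_sst = 0.000000, Gamma_stt = 0.000000, Gamma_tss = 0.000000, Gamma_tst = 0.000000, Gamma_ttt = 0.000000
  tau = 1.000000: gamma = (-0.625000, -1.375000), gamma' = (-0.500000, -2.000000); Gamma_sss = -0.976991, Gamma_sst = 0.000000, Gamma_stt = 0.000000, Gamma_tss = 0.000000, Gamma_tst = 0.000000, Gamma_ttt = 0.000000
step 0: V^s = -2.0000, V^t = -1.5000
step 1: k1 = (1.681529, 0.000000), k2 = (1.396470, 0.000000), k3 = (1.424271, 0.000000), k4 = (1.190434, 0.000000); V <- V + (h/6)(k1 + 2k2 + 2k3 + k4): V^s = -1.6453, V^t = -1.5000
step 2: k1 = (1.191405, 0.000000), k2 = (1.007496, 0.000000), k3 = (1.022974, 0.000000), k4 = (0.872197, 0.000000); V <- V + (h/6)(k1 + 2k2 + 2k3 + k4): V^s = -1.3901, V^t = -1.5000
step 3: k1 = (0.872545, 0.000000), k2 = (0.751845, 0.000000), k3 = (0.760700, 0.000000), k4 = (0.660500, 0.000000); V <- V + (h/6)(k1 + 2k2 + 2k3 + k4): V^s = -1.2002, V^t = -1.5000
step 4: k1 = (0.660639, 0.000000), k2 = (0.578698, 0.000000), k3 = (0.584001, 0.000000), k4 = (0.514953, 0.000000); V <- V + (h/6)(k1 + 2k2 + 2k3 + k4): V^s = -1.0543, V^t = -1.5000


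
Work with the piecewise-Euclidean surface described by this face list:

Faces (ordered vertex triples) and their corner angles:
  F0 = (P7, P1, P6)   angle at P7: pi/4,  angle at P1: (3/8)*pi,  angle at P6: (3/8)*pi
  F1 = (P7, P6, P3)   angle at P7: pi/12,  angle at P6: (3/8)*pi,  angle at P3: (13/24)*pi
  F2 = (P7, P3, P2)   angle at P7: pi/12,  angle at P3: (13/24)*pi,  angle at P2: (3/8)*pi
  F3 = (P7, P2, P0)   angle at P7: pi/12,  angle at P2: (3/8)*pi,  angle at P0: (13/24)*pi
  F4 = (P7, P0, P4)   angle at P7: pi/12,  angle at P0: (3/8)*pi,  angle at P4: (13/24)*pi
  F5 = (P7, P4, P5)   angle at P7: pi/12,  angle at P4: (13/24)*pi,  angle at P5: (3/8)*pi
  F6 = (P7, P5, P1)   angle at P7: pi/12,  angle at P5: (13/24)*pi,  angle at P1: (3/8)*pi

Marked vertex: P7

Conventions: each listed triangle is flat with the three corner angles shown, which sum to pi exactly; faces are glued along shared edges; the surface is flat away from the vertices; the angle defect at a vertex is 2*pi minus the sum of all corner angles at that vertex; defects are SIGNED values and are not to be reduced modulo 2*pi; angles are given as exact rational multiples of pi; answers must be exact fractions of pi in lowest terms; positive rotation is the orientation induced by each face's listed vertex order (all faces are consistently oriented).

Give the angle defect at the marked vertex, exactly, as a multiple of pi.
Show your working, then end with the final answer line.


Sum of corner angles at P7: (3/4)*pi
defect = 2*pi - (3/4)*pi

Answer: defect(P7) = (5/4)*pi


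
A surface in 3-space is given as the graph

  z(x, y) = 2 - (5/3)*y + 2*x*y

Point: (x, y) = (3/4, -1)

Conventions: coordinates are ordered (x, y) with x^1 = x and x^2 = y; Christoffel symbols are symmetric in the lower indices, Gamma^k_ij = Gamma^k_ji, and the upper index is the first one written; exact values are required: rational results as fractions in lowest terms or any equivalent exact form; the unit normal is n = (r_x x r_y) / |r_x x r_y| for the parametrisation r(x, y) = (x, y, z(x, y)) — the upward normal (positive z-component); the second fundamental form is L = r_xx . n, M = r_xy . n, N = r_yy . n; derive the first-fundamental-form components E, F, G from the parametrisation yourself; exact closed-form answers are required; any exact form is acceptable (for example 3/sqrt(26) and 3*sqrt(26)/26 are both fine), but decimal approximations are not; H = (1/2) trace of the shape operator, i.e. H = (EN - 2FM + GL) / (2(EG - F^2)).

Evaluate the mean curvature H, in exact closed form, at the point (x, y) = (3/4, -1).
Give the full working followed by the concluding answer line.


z_x = -2, z_y = -1/6, z_xx = 0, z_xy = 2, z_yy = 0
E = 5, F = 1/3, G = 37/36; answer radicand W^2 = 181/36
unnormalised second-form numerators: l = 0, m = 2, n = 0; L = l/sqrt(181/36), and similarly M = m/sqrt(W^2), N = n/sqrt(W^2)
H = (E*n - 2*F*m + G*l) / (2*(EG - F^2)*sqrt(W^2)); E*n - 2*F*m + G*l = -4/3, EG - F^2 = 181/36, so H = (-24/181)/sqrt(181/36)

Answer: H = -144*sqrt(181)/32761


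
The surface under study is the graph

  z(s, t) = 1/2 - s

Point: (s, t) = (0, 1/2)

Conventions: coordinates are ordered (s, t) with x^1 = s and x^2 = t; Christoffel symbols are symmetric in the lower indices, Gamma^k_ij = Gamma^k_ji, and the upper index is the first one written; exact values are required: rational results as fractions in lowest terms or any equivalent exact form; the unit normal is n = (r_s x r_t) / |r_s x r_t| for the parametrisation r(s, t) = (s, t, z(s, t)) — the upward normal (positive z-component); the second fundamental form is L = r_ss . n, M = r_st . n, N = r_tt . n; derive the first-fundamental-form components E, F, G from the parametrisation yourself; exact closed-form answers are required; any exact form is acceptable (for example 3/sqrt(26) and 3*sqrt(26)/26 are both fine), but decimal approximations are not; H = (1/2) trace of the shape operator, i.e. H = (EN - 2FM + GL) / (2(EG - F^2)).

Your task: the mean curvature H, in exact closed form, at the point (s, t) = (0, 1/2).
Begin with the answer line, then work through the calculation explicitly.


Answer: H = 0

z_s = -1, z_t = 0, z_ss = 0, z_st = 0, z_tt = 0
E = 2, F = 0, G = 1; answer radicand W^2 = 2
unnormalised second-form numerators: l = 0, m = 0, n = 0; L = l/sqrt(2), and similarly M = m/sqrt(W^2), N = n/sqrt(W^2)
H = (E*n - 2*F*m + G*l) / (2*(EG - F^2)*sqrt(W^2)); E*n - 2*F*m + G*l = 0, EG - F^2 = 2, so H = (0)/sqrt(2)


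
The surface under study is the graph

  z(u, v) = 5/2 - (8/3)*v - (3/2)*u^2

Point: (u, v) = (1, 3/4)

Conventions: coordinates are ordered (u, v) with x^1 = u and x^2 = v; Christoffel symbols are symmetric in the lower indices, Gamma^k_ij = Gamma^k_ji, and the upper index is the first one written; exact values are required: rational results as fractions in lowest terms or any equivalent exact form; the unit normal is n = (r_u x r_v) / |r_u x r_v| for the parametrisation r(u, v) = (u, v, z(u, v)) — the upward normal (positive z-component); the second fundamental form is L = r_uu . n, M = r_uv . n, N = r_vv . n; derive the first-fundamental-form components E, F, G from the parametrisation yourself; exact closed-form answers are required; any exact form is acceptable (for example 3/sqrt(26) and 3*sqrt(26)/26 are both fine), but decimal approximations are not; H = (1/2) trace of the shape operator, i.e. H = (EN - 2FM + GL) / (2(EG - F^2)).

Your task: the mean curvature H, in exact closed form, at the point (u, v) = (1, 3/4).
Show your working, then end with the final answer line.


z_u = -3, z_v = -8/3, z_uu = -3, z_uv = 0, z_vv = 0
E = 10, F = 8, G = 73/9; answer radicand W^2 = 154/9
unnormalised second-form numerators: l = -3, m = 0, n = 0; L = l/sqrt(154/9), and similarly M = m/sqrt(W^2), N = n/sqrt(W^2)
H = (E*n - 2*F*m + G*l) / (2*(EG - F^2)*sqrt(W^2)); E*n - 2*F*m + G*l = -73/3, EG - F^2 = 154/9, so H = (-219/308)/sqrt(154/9)

Answer: H = -657*sqrt(154)/47432


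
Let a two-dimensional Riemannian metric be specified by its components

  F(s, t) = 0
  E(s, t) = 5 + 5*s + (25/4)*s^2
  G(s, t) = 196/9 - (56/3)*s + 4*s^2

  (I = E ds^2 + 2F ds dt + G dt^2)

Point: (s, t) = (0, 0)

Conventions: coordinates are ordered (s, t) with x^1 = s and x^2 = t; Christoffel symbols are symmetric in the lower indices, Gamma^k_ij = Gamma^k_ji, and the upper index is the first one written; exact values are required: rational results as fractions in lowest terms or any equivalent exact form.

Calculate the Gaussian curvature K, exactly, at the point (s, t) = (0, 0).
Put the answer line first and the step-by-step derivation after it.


Answer: K = -3/70

E = 5, F = 0, G = 196/9, EG - F^2 = 980/9 at the point
E_s = 5, E_t = 0, F_s = 0, F_t = 0, G_s = -56/3, G_t = 0
E_tt = 0, F_st = 0, G_ss = 8
The intrinsic route: Brioschi's K = (det M1 - det M2)/(EG - F^2)^2.
M1 = [[-E_tt/2 + F_st - G_ss/2, E_s/2, F_s - E_t/2], [F_t - G_s/2, E, F], [G_t/2, F, G]] = [[-4, 5/2, 0], [28/3, 5, 0], [0, 0, 196/9]]; det M1 = -25480/27
M2 = [[0, E_t/2, G_s/2], [E_t/2, E, F], [G_s/2, F, G]] = [[0, 0, -28/3], [0, 5, 0], [-28/3, 0, 196/9]]; det M2 = -3920/9
det M1 - det M2 = -13720/27; K = -13720/27 / (980/9)^2 = -3/70


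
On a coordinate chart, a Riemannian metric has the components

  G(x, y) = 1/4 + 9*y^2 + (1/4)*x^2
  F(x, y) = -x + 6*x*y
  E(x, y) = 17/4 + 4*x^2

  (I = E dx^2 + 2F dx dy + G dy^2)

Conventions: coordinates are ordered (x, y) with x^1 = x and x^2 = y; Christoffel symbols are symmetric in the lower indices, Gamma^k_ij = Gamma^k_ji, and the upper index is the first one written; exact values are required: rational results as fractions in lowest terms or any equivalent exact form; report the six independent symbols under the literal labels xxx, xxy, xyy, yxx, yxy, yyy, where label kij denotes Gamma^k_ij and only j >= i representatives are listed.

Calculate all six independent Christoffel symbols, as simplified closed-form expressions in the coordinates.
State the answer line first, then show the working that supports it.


Answer: Gamma_xxx = (16*x^3 + 192*x*y)/(16*x^4 + 192*x^2*y + 17*x^2 + 612*y^2 + 17), Gamma_xxy = (-24*x^2*y + 4*x^2)/(16*x^4 + 192*x^2*y + 17*x^2 + 612*y^2 + 17), Gamma_xyy = (23*x^3 - 36*x*y^2 + 144*x*y + 23*x)/(16*x^4 + 192*x^2*y + 17*x^2 + 612*y^2 + 17), Gamma_yxx = (408*y - 68)/(16*x^4 + 192*x^2*y + 17*x^2 + 612*y^2 + 17), Gamma_yxy = (16*x^3 + 17*x)/(16*x^4 + 192*x^2*y + 17*x^2 + 612*y^2 + 17), Gamma_yyy = (24*x^2*y + 92*x^2 + 612*y)/(16*x^4 + 192*x^2*y + 17*x^2 + 612*y^2 + 17)

E = 17/4 + 4*x^2; F = -x + 6*x*y; G = 1/4 + 9*y^2 + (1/4)*x^2
Gamma^k_ij = (1/2) g^{kl} (d_i g_jl + d_j g_il - d_l g_ij), with g^inv = (1/(EG-F^2)) [[G, -F], [-F, E]]
first partials: E_x = 8*x, E_y = 0, F_x = -1 + 6*y, F_y = 6*x, G_x = (1/2)*x, G_y = 18*y
D = EG - F^2 = 17/16 + (153/4)*y^2 + (17/16)*x^2 + 12*x^2*y + x^4
expanded: Gamma^x_xx = (G E_x - 2F F_x + F E_y)/(2D), Gamma^x_xy = (G E_y - F G_x)/(2D), Gamma^x_yy = (2G F_y - G G_x - F G_y)/(2D), Gamma^y_xx = (2E F_x - E E_y - F E_x)/(2D), Gamma^y_xy = (E G_x - F E_y)/(2D), Gamma^y_yy = (E G_y - 2F F_y + F G_x)/(2D); substitute and cancel common factors


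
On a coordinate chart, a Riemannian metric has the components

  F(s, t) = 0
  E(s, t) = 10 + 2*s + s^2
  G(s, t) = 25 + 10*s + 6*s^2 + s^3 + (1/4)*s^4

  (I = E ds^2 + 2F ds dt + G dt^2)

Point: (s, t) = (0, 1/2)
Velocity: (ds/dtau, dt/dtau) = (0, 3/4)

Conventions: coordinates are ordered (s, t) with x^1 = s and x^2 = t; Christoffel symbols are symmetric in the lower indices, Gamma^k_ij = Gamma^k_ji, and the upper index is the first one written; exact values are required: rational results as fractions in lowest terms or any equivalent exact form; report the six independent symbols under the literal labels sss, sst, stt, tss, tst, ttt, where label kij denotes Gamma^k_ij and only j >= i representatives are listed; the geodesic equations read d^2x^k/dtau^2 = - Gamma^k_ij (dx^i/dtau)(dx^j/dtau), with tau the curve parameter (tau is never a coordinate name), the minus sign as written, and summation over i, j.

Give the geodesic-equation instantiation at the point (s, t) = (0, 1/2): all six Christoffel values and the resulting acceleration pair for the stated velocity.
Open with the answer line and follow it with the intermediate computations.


Answer: Gamma_sss = 1/10, Gamma_sst = 0, Gamma_stt = -1/2, Gamma_tss = 0, Gamma_tst = 1/5, Gamma_ttt = 0; accelerations (d^2s/dtau^2, d^2t/dtau^2) = (9/32, 0)

E = 10, F = 0, G = 25 at the point
E_s = 2, E_t = 0, F_s = 0, F_t = 0, G_s = 10, G_t = 0
EG - F^2 = 250;  g^inv = (1/250) * [[25, 0], [0, 10]]
first-kind symbols [ij,l] = (1/2)(d_i g_jl + d_j g_il - d_l g_ij): [ss,s] = E_s/2 = 1, [ss,t] = F_s - E_t/2 = 0, [st,s] = E_t/2 = 0, [st,t] = G_s/2 = 5, [tt,s] = F_t - G_s/2 = -5, [tt,t] = G_t/2 = 0
Gamma^s_ij = (G*[ij,s] - F*[ij,t])/(EG - F^2), Gamma^t_ij = (E*[ij,t] - F*[ij,s])/(EG - F^2)
Gamma_sss = 1/10, Gamma_sst = 0, Gamma_stt = -1/2, Gamma_tss = 0, Gamma_tst = 1/5, Gamma_ttt = 0
d^2s/dtau^2 = -(Gamma_sss*(0)^2 + 2*Gamma_sst*(0)*(3/4) + Gamma_stt*(3/4)^2) = 9/32
d^2t/dtau^2 = -(Gamma_tss*(0)^2 + 2*Gamma_tst*(0)*(3/4) + Gamma_ttt*(3/4)^2) = 0


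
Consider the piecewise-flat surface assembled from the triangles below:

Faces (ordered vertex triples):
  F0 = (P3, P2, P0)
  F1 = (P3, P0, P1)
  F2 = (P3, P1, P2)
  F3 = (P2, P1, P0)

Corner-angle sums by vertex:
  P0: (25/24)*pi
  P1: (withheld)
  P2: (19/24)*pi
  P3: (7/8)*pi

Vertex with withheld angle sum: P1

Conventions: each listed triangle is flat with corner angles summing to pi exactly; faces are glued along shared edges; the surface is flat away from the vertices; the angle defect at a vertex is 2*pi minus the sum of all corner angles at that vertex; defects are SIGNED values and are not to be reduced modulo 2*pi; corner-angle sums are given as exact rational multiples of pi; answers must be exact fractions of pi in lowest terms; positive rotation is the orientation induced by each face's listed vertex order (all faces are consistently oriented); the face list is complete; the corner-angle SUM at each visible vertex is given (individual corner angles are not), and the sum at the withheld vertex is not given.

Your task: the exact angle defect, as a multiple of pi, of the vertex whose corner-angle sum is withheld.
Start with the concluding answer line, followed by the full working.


Answer: defect(P1) = (17/24)*pi

V = 4, E = 6, F = 4; chi = V - E + F = 2
Gauss-Bonnet: total defect = 2*pi*chi = 4*pi; visible defects sum to (79/24)*pi


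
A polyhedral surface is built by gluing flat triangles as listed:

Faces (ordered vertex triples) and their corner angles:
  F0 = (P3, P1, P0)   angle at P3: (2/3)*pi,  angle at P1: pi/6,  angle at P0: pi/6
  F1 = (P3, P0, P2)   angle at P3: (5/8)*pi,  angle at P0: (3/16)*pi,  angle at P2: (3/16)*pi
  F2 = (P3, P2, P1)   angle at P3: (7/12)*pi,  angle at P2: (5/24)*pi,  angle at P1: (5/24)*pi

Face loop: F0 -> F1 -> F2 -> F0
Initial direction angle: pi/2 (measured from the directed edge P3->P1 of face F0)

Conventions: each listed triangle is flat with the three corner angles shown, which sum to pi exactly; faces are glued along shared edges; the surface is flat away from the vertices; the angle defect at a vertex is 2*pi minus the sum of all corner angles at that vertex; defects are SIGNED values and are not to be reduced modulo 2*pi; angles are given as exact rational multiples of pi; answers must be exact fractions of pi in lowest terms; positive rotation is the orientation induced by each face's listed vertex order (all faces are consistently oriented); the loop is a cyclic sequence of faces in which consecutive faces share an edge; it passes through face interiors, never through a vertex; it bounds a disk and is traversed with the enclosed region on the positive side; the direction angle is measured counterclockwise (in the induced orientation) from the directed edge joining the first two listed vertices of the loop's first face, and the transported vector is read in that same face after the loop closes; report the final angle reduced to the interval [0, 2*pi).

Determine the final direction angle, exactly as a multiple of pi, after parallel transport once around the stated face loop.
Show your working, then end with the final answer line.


enclosed vertex P3: corner angles sum to (15/8)*pi, defect = 2*pi - (15/8)*pi = pi/8
summing the enclosed defects onto the initial angle, mod 2*pi in the induced orientation:
final angle = pi/2 + pi/8 = (5/8)*pi (mod 2*pi)

Answer: final direction angle = (5/8)*pi
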